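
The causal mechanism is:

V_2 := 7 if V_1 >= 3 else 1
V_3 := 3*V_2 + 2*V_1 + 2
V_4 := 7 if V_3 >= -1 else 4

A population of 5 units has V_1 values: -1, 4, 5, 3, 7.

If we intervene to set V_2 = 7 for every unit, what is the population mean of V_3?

30.2

Under do(V_2=7), V_2's equation is replaced by V_2=7 for every unit. Per-unit V_3: 21, 31, 33, 29, 37. Mean = 30.2.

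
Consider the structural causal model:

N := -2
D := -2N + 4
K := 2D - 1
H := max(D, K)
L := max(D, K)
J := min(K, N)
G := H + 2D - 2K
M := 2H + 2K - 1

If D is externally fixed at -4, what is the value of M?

-27

do(D=-4) replaces the equation D := -2N + 4 with the constant D = -4.
K = 2D - 1  [with D=-4]  = -9
H = max(D, K)  [with D=-4, K=-9]  = -4
M = 2H + 2K - 1  [with H=-4, K=-9]  = -27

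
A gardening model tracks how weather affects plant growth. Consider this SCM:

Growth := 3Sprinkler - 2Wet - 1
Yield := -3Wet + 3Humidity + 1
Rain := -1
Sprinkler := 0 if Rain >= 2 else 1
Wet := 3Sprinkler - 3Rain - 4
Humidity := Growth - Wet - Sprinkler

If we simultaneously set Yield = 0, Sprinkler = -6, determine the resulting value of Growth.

Under do(Yield = 0, Sprinkler = -6), each intervened variable's structural equation is replaced by its fixed value.
Wet = 3Sprinkler - 3Rain - 4  [with Sprinkler=-6, Rain=-1]  = -19
Growth = 3Sprinkler - 2Wet - 1  [with Sprinkler=-6, Wet=-19]  = 19

19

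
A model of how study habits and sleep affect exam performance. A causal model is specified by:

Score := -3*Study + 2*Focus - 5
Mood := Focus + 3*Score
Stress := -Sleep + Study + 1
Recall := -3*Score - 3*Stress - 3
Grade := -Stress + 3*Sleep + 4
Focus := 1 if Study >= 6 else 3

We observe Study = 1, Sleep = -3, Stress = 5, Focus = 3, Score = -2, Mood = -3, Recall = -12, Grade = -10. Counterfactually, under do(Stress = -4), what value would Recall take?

15

The intervention breaks the incoming arrows to Stress: Stress := -Sleep + Study + 1 no longer applies, and Stress = -4.
Focus = 1 if Study >= 6 else 3  [with Study=1]  = 3
Score = -3*Study + 2*Focus - 5  [with Study=1, Focus=3]  = -2
Recall = -3*Score - 3*Stress - 3  [with Score=-2, Stress=-4]  = 15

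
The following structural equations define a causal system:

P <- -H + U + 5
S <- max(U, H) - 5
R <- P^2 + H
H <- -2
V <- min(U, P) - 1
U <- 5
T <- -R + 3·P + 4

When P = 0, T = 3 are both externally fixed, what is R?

The joint intervention fixes P = 0, T = 3, removing each variable's own equation.
R = P^2 + H  [with P=0, H=-2]  = -2

-2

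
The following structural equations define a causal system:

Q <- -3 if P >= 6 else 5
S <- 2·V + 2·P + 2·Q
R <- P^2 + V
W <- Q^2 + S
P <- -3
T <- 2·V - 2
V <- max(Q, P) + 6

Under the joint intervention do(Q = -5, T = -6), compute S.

The joint intervention fixes Q = -5, T = -6, removing each variable's own equation.
V = max(Q, P) + 6  [with Q=-5, P=-3]  = 3
S = 2·V + 2·P + 2·Q  [with V=3, P=-3, Q=-5]  = -10

-10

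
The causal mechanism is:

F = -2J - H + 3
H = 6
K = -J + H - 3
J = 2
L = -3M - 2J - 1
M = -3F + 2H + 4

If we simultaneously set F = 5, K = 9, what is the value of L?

-8

The joint intervention fixes F = 5, K = 9, removing each variable's own equation.
M = -3F + 2H + 4  [with F=5, H=6]  = 1
L = -3M - 2J - 1  [with M=1, J=2]  = -8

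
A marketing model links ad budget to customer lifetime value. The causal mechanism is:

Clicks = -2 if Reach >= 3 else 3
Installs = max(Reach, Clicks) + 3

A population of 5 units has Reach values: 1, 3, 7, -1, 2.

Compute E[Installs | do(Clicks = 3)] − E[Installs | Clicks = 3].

Every unit gets Clicks=3 under the intervention. Installs values become 6, 6, 10, 6, 6; E[Installs|do(Clicks=3)] = 6.8.
Observing Clicks=3 restricts to units where Clicks's equation naturally yields 3: Reach ∈ {1, -1, 2}. In that subpopulation Installs = 6, 6, 6, mean 6.
Difference = 6.8 − 6 = 0.8.

0.8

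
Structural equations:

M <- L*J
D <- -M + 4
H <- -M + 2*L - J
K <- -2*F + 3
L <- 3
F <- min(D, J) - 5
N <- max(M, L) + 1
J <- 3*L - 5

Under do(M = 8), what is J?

4

Under do(M=8), the mechanism M <- L*J is discarded; M is fixed at 8.
Since J is not a descendant of the intervened variable, it is unaffected.
J = 3*L - 5  [with L=3]  = 4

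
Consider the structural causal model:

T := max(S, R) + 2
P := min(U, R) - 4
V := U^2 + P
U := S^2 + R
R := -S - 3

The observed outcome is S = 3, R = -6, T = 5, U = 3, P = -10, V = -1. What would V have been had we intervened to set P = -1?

The intervention breaks the incoming arrows to P: P := min(U, R) - 4 no longer applies, and P = -1.
R = -S - 3  [with S=3]  = -6
U = S^2 + R  [with S=3, R=-6]  = 3
V = U^2 + P  [with U=3, P=-1]  = 8

8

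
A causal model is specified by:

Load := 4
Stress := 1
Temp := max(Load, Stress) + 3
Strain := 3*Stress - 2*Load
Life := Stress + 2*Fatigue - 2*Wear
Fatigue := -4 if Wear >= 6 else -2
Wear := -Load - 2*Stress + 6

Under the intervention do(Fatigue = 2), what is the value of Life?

5

Intervening sets Fatigue = 2 and removes its equation (Fatigue := -4 if Wear >= 6 else -2).
Wear = -Load - 2*Stress + 6  [with Load=4, Stress=1]  = 0
Life = Stress + 2*Fatigue - 2*Wear  [with Stress=1, Fatigue=2, Wear=0]  = 5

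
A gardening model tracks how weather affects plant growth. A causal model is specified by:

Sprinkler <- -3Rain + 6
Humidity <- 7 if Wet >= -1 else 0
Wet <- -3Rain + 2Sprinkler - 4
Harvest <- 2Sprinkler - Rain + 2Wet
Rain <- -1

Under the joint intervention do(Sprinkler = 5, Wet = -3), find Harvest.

Under do(Sprinkler = 5, Wet = -3), each intervened variable's structural equation is replaced by its fixed value.
Harvest = 2Sprinkler - Rain + 2Wet  [with Sprinkler=5, Rain=-1, Wet=-3]  = 5

5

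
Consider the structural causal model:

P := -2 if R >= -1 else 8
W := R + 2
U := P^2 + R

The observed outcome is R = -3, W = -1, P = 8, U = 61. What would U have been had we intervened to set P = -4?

13

The intervention breaks the incoming arrows to P: P := -2 if R >= -1 else 8 no longer applies, and P = -4.
U = P^2 + R  [with P=-4, R=-3]  = 13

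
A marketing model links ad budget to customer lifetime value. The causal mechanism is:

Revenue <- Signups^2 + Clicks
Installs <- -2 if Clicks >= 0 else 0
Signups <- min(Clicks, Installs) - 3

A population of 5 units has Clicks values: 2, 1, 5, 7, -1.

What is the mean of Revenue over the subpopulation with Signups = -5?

Observing Signups=-5 restricts to units where Signups's equation naturally yields -5: Clicks ∈ {2, 1, 5, 7}. In that subpopulation Revenue = 27, 26, 30, 32, mean 28.75.

28.75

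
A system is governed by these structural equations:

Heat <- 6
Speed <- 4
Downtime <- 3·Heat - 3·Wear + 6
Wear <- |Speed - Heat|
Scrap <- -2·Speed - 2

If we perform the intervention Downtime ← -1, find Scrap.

The intervention breaks the incoming arrows to Downtime: Downtime <- 3·Heat - 3·Wear + 6 no longer applies, and Downtime = -1.
Since Scrap is not a descendant of the intervened variable, it is unaffected.
Scrap = -2·Speed - 2  [with Speed=4]  = -10

-10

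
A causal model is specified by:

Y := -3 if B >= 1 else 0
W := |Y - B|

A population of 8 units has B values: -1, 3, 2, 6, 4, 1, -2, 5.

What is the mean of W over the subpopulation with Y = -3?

6.5

E[W|Y=-3] averages over only the 6 units with Y=-3 (B = 3, 2, 6, 4, 1, 5): W = 6, 5, 9, 7, 4, 8, mean 6.5.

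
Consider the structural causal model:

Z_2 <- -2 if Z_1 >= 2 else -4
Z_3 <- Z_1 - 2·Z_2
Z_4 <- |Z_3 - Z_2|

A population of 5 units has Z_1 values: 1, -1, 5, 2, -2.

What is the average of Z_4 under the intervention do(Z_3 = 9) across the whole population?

12.2

Under do(Z_3=9), Z_3's equation is replaced by Z_3=9 for every unit. Per-unit Z_4: 13, 13, 11, 11, 13. Mean = 12.2.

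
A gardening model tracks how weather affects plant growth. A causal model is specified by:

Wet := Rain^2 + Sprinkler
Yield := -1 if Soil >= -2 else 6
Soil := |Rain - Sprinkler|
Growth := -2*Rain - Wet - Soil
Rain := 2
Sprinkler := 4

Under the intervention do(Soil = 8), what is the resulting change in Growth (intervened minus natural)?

do(Soil=8) replaces the equation Soil := |Rain - Sprinkler| with the constant Soil = 8.
Wet = Rain^2 + Sprinkler  [with Rain=2, Sprinkler=4]  = 8
Growth = -2*Rain - Wet - Soil  [with Rain=2, Wet=8, Soil=8]  = -20
Without intervention: Soil = |Rain - Sprinkler|  [with Rain=2, Sprinkler=4]  = 2; Wet = Rain^2 + Sprinkler  [with Rain=2, Sprinkler=4]  = 8; Growth = -2*Rain - Wet - Soil  [with Rain=2, Wet=8, Soil=2]  = -14.
Change = -20 − (-14) = -6.

-6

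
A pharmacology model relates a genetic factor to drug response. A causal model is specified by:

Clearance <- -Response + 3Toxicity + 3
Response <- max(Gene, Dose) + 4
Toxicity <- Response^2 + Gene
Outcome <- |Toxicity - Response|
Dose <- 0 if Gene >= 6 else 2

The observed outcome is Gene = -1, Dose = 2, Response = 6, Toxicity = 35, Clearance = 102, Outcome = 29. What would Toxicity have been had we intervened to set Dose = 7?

Under do(Dose=7), the mechanism Dose <- 0 if Gene >= 6 else 2 is discarded; Dose is fixed at 7.
Response = max(Gene, Dose) + 4  [with Gene=-1, Dose=7]  = 11
Toxicity = Response^2 + Gene  [with Response=11, Gene=-1]  = 120

120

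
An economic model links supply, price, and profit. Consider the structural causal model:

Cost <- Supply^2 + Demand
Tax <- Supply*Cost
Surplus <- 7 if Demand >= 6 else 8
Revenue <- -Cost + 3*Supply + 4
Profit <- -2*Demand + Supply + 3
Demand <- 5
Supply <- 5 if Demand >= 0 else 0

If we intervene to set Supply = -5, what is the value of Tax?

-150

do(Supply=-5) replaces the equation Supply <- 5 if Demand >= 0 else 0 with the constant Supply = -5.
Cost = Supply^2 + Demand  [with Supply=-5, Demand=5]  = 30
Tax = Supply*Cost  [with Supply=-5, Cost=30]  = -150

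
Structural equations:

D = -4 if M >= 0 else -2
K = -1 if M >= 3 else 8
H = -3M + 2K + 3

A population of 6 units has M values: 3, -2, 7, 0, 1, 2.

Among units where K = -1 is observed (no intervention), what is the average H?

Conditioning on K=-1 selects the 2 unit(s) with M ∈ {3, 7}. Their H values: -8, -20. Mean = -14.

-14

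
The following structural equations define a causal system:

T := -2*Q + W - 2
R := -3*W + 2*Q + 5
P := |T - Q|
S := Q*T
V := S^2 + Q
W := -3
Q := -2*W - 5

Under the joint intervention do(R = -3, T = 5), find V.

Under do(R = -3, T = 5), each intervened variable's structural equation is replaced by its fixed value.
Q = -2*W - 5  [with W=-3]  = 1
S = Q*T  [with Q=1, T=5]  = 5
V = S^2 + Q  [with S=5, Q=1]  = 26

26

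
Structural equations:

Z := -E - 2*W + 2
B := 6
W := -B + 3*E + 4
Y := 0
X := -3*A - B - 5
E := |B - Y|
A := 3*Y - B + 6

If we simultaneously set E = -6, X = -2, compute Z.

48

Setting E = -6, X = -2 by intervention discards those variables' equations.
W = -B + 3*E + 4  [with B=6, E=-6]  = -20
Z = -E - 2*W + 2  [with E=-6, W=-20]  = 48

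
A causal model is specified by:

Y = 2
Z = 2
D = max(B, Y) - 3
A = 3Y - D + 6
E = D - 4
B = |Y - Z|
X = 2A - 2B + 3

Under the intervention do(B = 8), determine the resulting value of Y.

2

Under do(B=8), the mechanism B = |Y - Z| is discarded; B is fixed at 8.
Y is not downstream of the intervention, so its value is determined by the original equations.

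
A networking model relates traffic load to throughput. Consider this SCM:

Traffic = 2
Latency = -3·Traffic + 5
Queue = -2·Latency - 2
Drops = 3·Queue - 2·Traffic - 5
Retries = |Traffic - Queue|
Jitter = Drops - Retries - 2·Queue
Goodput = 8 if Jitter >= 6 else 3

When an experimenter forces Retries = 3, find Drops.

-9

The intervention breaks the incoming arrows to Retries: Retries = |Traffic - Queue| no longer applies, and Retries = 3.
Since Drops is not a descendant of the intervened variable, it is unaffected.
Latency = -3·Traffic + 5  [with Traffic=2]  = -1
Queue = -2·Latency - 2  [with Latency=-1]  = 0
Drops = 3·Queue - 2·Traffic - 5  [with Queue=0, Traffic=2]  = -9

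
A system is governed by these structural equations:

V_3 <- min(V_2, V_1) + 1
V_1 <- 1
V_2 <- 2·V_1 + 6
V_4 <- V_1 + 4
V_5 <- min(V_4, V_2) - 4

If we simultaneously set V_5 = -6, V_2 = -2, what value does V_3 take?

Setting V_5 = -6, V_2 = -2 by intervention discards those variables' equations.
V_3 = min(V_2, V_1) + 1  [with V_2=-2, V_1=1]  = -1

-1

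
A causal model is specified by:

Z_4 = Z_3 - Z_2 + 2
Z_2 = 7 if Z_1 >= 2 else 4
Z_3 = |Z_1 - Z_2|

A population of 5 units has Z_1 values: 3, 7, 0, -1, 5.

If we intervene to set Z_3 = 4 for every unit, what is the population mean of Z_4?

The intervention sets Z_3=4 in all 5 units regardless of Z_1. Recomputing Z_4 per unit gives -1, -1, 2, 2, -1; average 0.2.

0.2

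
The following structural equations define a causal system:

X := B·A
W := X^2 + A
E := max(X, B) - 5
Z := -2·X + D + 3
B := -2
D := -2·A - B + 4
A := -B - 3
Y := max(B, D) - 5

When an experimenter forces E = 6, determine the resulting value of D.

8

do(E=6) replaces the equation E := max(X, B) - 5 with the constant E = 6.
D is not downstream of the intervention, so its value is determined by the original equations.
A = -B - 3  [with B=-2]  = -1
D = -2·A - B + 4  [with A=-1, B=-2]  = 8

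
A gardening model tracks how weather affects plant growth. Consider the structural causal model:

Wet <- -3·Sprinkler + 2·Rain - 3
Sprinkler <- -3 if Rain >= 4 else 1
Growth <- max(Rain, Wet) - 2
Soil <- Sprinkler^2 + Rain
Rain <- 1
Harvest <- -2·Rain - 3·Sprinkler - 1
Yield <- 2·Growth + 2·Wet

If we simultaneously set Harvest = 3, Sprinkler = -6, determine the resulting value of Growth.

15

The joint intervention fixes Harvest = 3, Sprinkler = -6, removing each variable's own equation.
Wet = -3·Sprinkler + 2·Rain - 3  [with Sprinkler=-6, Rain=1]  = 17
Growth = max(Rain, Wet) - 2  [with Rain=1, Wet=17]  = 15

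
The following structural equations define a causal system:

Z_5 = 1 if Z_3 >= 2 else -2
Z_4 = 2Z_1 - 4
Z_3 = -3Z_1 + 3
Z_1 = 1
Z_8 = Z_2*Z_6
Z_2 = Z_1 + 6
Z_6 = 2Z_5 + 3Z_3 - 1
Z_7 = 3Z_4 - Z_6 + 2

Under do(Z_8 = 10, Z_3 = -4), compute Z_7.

13

Under do(Z_8 = 10, Z_3 = -4), each intervened variable's structural equation is replaced by its fixed value.
Z_4 = 2Z_1 - 4  [with Z_1=1]  = -2
Z_5 = 1 if Z_3 >= 2 else -2  [with Z_3=-4]  = -2
Z_6 = 2Z_5 + 3Z_3 - 1  [with Z_5=-2, Z_3=-4]  = -17
Z_7 = 3Z_4 - Z_6 + 2  [with Z_4=-2, Z_6=-17]  = 13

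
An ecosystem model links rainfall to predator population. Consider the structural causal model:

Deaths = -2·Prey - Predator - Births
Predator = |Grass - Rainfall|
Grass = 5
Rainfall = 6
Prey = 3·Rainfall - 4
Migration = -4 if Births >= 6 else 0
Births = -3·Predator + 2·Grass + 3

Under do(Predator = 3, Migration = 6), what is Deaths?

The joint intervention fixes Predator = 3, Migration = 6, removing each variable's own equation.
Prey = 3·Rainfall - 4  [with Rainfall=6]  = 14
Births = -3·Predator + 2·Grass + 3  [with Predator=3, Grass=5]  = 4
Deaths = -2·Prey - Predator - Births  [with Prey=14, Predator=3, Births=4]  = -35

-35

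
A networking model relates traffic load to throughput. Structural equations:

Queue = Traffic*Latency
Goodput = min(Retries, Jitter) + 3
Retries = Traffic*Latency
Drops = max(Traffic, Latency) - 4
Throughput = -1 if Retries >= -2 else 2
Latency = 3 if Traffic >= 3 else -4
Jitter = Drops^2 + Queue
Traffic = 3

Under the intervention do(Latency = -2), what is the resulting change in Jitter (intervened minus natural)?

-15

Under do(Latency=-2), the mechanism Latency = 3 if Traffic >= 3 else -4 is discarded; Latency is fixed at -2.
Queue = Traffic*Latency  [with Traffic=3, Latency=-2]  = -6
Drops = max(Traffic, Latency) - 4  [with Traffic=3, Latency=-2]  = -1
Jitter = Drops^2 + Queue  [with Drops=-1, Queue=-6]  = -5
Without intervention: Latency = 3 if Traffic >= 3 else -4  [with Traffic=3]  = 3; Queue = Traffic*Latency  [with Traffic=3, Latency=3]  = 9; Drops = max(Traffic, Latency) - 4  [with Traffic=3, Latency=3]  = -1; Jitter = Drops^2 + Queue  [with Drops=-1, Queue=9]  = 10.
Change = -5 − 10 = -15.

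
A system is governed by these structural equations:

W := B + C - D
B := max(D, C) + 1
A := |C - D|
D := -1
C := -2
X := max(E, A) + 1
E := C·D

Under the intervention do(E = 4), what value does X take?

The intervention breaks the incoming arrows to E: E := C·D no longer applies, and E = 4.
A = |C - D|  [with C=-2, D=-1]  = 1
X = max(E, A) + 1  [with E=4, A=1]  = 5

5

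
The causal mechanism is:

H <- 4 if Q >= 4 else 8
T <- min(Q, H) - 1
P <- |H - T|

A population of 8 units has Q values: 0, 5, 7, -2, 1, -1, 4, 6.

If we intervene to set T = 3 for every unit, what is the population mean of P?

3

Every unit gets T=3 under the intervention. P values become 5, 1, 1, 5, 5, 5, 1, 1; E[P|do(T=3)] = 3.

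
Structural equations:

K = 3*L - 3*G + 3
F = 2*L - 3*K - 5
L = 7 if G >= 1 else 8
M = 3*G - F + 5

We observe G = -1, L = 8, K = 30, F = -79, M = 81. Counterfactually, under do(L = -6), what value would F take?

19

Under do(L=-6), the mechanism L = 7 if G >= 1 else 8 is discarded; L is fixed at -6.
K = 3*L - 3*G + 3  [with L=-6, G=-1]  = -12
F = 2*L - 3*K - 5  [with L=-6, K=-12]  = 19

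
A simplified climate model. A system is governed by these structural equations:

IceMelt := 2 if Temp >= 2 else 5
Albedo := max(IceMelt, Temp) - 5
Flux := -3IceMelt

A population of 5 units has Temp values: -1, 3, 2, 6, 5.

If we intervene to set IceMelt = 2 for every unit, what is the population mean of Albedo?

The intervention sets IceMelt=2 in all 5 units regardless of Temp. Recomputing Albedo per unit gives -3, -2, -3, 1, 0; average -1.4.

-1.4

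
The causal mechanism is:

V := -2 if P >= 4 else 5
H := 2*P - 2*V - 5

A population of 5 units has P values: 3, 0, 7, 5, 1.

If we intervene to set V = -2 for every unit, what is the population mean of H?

The intervention sets V=-2 in all 5 units regardless of P. Recomputing H per unit gives 5, -1, 13, 9, 1; average 5.4.

5.4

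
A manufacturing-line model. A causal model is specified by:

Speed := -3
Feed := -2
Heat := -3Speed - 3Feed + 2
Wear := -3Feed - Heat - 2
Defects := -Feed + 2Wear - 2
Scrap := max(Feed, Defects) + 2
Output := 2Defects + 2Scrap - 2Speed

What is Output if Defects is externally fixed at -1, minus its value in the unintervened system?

52

Under do(Defects=-1), the mechanism Defects := -Feed + 2Wear - 2 is discarded; Defects is fixed at -1.
Scrap = max(Feed, Defects) + 2  [with Feed=-2, Defects=-1]  = 1
Output = 2Defects + 2Scrap - 2Speed  [with Defects=-1, Scrap=1, Speed=-3]  = 6
Without intervention: Heat = -3Speed - 3Feed + 2  [with Speed=-3, Feed=-2]  = 17; Wear = -3Feed - Heat - 2  [with Feed=-2, Heat=17]  = -13; Defects = -Feed + 2Wear - 2  [with Feed=-2, Wear=-13]  = -26; Scrap = max(Feed, Defects) + 2  [with Feed=-2, Defects=-26]  = 0; Output = 2Defects + 2Scrap - 2Speed  [with Defects=-26, Scrap=0, Speed=-3]  = -46.
Change = 6 − (-46) = 52.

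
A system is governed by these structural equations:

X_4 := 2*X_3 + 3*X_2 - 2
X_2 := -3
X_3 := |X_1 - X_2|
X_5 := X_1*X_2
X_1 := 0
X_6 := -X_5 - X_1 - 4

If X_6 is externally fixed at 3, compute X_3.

do(X_6=3) replaces the equation X_6 := -X_5 - X_1 - 4 with the constant X_6 = 3.
X_3 is not downstream of the intervention, so its value is determined by the original equations.
X_3 = |X_1 - X_2|  [with X_1=0, X_2=-3]  = 3

3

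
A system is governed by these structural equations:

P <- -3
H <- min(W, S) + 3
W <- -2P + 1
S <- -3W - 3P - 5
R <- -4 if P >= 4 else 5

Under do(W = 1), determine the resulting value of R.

Under do(W=1), the mechanism W <- -2P + 1 is discarded; W is fixed at 1.
Since R is not a descendant of the intervened variable, it is unaffected.
R = -4 if P >= 4 else 5  [with P=-3]  = 5

5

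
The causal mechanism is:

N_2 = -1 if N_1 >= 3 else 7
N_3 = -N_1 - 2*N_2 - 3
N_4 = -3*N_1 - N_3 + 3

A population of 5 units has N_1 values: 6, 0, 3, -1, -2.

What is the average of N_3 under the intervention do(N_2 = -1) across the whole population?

The intervention sets N_2=-1 in all 5 units regardless of N_1. Recomputing N_3 per unit gives -7, -1, -4, 0, 1; average -2.2.

-2.2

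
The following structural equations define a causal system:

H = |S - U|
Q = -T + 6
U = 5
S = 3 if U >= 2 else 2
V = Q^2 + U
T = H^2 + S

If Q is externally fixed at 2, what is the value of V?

9

The intervention breaks the incoming arrows to Q: Q = -T + 6 no longer applies, and Q = 2.
V = Q^2 + U  [with Q=2, U=5]  = 9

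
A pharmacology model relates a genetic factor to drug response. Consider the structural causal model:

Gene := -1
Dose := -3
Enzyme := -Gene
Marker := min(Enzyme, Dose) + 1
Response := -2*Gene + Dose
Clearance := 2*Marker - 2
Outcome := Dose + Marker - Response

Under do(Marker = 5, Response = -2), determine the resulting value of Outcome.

4

Under do(Marker = 5, Response = -2), each intervened variable's structural equation is replaced by its fixed value.
Outcome = Dose + Marker - Response  [with Dose=-3, Marker=5, Response=-2]  = 4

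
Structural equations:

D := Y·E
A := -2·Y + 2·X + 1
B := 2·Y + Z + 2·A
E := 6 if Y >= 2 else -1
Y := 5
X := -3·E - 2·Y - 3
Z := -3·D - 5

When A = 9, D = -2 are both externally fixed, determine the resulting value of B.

Under do(A = 9, D = -2), each intervened variable's structural equation is replaced by its fixed value.
Z = -3·D - 5  [with D=-2]  = 1
B = 2·Y + Z + 2·A  [with Y=5, Z=1, A=9]  = 29

29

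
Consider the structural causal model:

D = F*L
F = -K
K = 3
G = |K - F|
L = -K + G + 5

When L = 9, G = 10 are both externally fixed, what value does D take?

-27

The joint intervention fixes L = 9, G = 10, removing each variable's own equation.
F = -K  [with K=3]  = -3
D = F*L  [with F=-3, L=9]  = -27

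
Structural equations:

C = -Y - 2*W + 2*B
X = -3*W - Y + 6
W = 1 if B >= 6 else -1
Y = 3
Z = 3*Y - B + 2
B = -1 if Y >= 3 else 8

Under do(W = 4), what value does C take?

The intervention breaks the incoming arrows to W: W = 1 if B >= 6 else -1 no longer applies, and W = 4.
B = -1 if Y >= 3 else 8  [with Y=3]  = -1
C = -Y - 2*W + 2*B  [with Y=3, W=4, B=-1]  = -13

-13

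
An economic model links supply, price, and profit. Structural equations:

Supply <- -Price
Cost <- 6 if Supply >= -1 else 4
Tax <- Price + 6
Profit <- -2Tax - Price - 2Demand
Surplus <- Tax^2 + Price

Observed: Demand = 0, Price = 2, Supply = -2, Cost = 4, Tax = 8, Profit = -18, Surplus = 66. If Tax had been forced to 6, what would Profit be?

The intervention breaks the incoming arrows to Tax: Tax <- Price + 6 no longer applies, and Tax = 6.
Profit = -2Tax - Price - 2Demand  [with Tax=6, Price=2, Demand=0]  = -14

-14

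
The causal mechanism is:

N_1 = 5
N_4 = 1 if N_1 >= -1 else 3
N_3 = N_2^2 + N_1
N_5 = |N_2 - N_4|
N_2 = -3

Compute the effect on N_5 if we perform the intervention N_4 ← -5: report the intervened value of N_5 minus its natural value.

Intervening sets N_4 = -5 and removes its equation (N_4 = 1 if N_1 >= -1 else 3).
N_5 = |N_2 - N_4|  [with N_2=-3, N_4=-5]  = 2
Without intervention: N_4 = 1 if N_1 >= -1 else 3  [with N_1=5]  = 1; N_5 = |N_2 - N_4|  [with N_2=-3, N_4=1]  = 4.
Change = 2 − 4 = -2.

-2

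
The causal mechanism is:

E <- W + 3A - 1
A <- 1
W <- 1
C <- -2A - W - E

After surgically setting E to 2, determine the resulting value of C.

The intervention breaks the incoming arrows to E: E <- W + 3A - 1 no longer applies, and E = 2.
C = -2A - W - E  [with A=1, W=1, E=2]  = -5

-5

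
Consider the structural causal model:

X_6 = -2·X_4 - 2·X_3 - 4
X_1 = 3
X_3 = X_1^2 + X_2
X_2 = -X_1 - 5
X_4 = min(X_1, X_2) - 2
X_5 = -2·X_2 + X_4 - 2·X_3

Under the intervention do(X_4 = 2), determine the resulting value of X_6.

Under do(X_4=2), the mechanism X_4 = min(X_1, X_2) - 2 is discarded; X_4 is fixed at 2.
X_2 = -X_1 - 5  [with X_1=3]  = -8
X_3 = X_1^2 + X_2  [with X_1=3, X_2=-8]  = 1
X_6 = -2·X_4 - 2·X_3 - 4  [with X_4=2, X_3=1]  = -10

-10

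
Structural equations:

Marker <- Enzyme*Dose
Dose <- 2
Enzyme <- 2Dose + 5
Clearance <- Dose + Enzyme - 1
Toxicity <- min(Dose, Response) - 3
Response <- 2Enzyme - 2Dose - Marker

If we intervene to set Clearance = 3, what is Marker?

do(Clearance=3) replaces the equation Clearance <- Dose + Enzyme - 1 with the constant Clearance = 3.
Marker is not downstream of the intervention, so its value is determined by the original equations.
Enzyme = 2Dose + 5  [with Dose=2]  = 9
Marker = Enzyme*Dose  [with Enzyme=9, Dose=2]  = 18

18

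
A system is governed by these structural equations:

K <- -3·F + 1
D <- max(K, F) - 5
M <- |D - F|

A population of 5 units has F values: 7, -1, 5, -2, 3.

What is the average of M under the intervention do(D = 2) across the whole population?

do(D=2) breaks D's dependence on F. With D=2 fixed, M across the units is 5, 3, 3, 4, 1, mean 3.2.

3.2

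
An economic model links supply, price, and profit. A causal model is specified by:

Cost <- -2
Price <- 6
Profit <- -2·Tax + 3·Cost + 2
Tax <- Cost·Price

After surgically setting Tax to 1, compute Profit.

-6

The intervention breaks the incoming arrows to Tax: Tax <- Cost·Price no longer applies, and Tax = 1.
Profit = -2·Tax + 3·Cost + 2  [with Tax=1, Cost=-2]  = -6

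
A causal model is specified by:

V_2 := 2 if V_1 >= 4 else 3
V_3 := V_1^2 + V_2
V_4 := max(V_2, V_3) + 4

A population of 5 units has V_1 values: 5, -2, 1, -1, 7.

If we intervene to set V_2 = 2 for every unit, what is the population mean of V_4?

22

Every unit gets V_2=2 under the intervention. V_4 values become 31, 10, 7, 7, 55; E[V_4|do(V_2=2)] = 22.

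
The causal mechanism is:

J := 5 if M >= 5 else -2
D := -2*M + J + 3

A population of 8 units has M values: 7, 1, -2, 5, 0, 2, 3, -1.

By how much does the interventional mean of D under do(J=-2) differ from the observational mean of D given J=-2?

Every unit gets J=-2 under the intervention. D values become -13, -1, 5, -9, 1, -3, -5, 3; E[D|do(J=-2)] = -2.75.
E[D|J=-2] averages over only the 6 units with J=-2 (M = 1, -2, 0, 2, 3, -1): D = -1, 5, 1, -3, -5, 3, mean 0.
Difference = -2.75 − 0 = -2.75.

-2.75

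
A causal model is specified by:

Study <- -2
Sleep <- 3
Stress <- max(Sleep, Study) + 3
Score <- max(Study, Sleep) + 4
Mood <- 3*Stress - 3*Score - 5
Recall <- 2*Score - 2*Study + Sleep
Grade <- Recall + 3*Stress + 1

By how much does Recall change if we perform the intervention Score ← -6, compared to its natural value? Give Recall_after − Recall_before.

Under do(Score=-6), the mechanism Score <- max(Study, Sleep) + 4 is discarded; Score is fixed at -6.
Recall = 2*Score - 2*Study + Sleep  [with Score=-6, Study=-2, Sleep=3]  = -5
Without intervention: Score = max(Study, Sleep) + 4  [with Study=-2, Sleep=3]  = 7; Recall = 2*Score - 2*Study + Sleep  [with Score=7, Study=-2, Sleep=3]  = 21.
Change = -5 − 21 = -26.

-26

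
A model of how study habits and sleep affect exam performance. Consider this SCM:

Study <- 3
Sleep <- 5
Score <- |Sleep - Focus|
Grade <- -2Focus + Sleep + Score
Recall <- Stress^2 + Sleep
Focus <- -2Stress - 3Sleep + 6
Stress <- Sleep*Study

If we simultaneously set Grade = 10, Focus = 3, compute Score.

2

Under do(Grade = 10, Focus = 3), each intervened variable's structural equation is replaced by its fixed value.
Score = |Sleep - Focus|  [with Sleep=5, Focus=3]  = 2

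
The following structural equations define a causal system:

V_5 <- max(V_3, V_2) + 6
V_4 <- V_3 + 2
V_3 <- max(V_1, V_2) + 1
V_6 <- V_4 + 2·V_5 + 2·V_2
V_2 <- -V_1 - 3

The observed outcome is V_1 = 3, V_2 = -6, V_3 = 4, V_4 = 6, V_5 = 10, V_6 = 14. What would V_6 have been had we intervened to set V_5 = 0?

The intervention breaks the incoming arrows to V_5: V_5 <- max(V_3, V_2) + 6 no longer applies, and V_5 = 0.
V_2 = -V_1 - 3  [with V_1=3]  = -6
V_3 = max(V_1, V_2) + 1  [with V_1=3, V_2=-6]  = 4
V_4 = V_3 + 2  [with V_3=4]  = 6
V_6 = V_4 + 2·V_5 + 2·V_2  [with V_4=6, V_5=0, V_2=-6]  = -6

-6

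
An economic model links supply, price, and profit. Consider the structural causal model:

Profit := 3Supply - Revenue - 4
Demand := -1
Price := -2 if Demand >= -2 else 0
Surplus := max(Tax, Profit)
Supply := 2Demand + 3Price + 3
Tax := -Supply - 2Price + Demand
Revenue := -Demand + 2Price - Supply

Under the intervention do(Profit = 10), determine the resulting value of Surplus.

10

Intervening sets Profit = 10 and removes its equation (Profit := 3Supply - Revenue - 4).
Price = -2 if Demand >= -2 else 0  [with Demand=-1]  = -2
Supply = 2Demand + 3Price + 3  [with Demand=-1, Price=-2]  = -5
Tax = -Supply - 2Price + Demand  [with Supply=-5, Price=-2, Demand=-1]  = 8
Surplus = max(Tax, Profit)  [with Tax=8, Profit=10]  = 10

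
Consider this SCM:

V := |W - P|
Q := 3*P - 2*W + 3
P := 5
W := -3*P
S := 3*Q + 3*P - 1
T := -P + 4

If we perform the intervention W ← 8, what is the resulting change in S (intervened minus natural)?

-138

Under do(W=8), the mechanism W := -3*P is discarded; W is fixed at 8.
Q = 3*P - 2*W + 3  [with P=5, W=8]  = 2
S = 3*Q + 3*P - 1  [with Q=2, P=5]  = 20
Without intervention: W = -3*P  [with P=5]  = -15; Q = 3*P - 2*W + 3  [with P=5, W=-15]  = 48; S = 3*Q + 3*P - 1  [with Q=48, P=5]  = 158.
Change = 20 − 158 = -138.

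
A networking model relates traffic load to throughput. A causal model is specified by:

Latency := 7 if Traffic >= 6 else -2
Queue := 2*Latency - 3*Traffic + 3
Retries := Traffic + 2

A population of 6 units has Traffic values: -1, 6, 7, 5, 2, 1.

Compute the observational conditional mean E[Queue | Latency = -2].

E[Queue|Latency=-2] averages over only the 4 units with Latency=-2 (Traffic = -1, 5, 2, 1): Queue = 2, -16, -7, -4, mean -6.25.

-6.25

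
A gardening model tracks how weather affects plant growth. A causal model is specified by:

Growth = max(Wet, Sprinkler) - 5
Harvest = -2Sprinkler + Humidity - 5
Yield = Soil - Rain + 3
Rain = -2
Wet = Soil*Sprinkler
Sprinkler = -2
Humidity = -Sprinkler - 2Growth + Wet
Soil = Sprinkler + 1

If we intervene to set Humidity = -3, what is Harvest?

Intervening sets Humidity = -3 and removes its equation (Humidity = -Sprinkler - 2Growth + Wet).
Harvest = -2Sprinkler + Humidity - 5  [with Sprinkler=-2, Humidity=-3]  = -4

-4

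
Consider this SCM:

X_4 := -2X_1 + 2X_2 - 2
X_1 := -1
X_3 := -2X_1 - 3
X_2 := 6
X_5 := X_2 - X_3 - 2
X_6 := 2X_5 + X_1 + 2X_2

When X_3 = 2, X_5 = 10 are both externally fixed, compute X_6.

Setting X_3 = 2, X_5 = 10 by intervention discards those variables' equations.
X_6 = 2X_5 + X_1 + 2X_2  [with X_5=10, X_1=-1, X_2=6]  = 31

31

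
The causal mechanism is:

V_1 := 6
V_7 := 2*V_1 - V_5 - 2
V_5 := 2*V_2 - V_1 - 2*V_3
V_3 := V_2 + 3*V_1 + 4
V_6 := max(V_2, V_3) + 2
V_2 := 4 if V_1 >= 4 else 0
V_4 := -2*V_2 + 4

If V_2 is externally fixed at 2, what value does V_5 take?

do(V_2=2) replaces the equation V_2 := 4 if V_1 >= 4 else 0 with the constant V_2 = 2.
V_3 = V_2 + 3*V_1 + 4  [with V_2=2, V_1=6]  = 24
V_5 = 2*V_2 - V_1 - 2*V_3  [with V_2=2, V_1=6, V_3=24]  = -50

-50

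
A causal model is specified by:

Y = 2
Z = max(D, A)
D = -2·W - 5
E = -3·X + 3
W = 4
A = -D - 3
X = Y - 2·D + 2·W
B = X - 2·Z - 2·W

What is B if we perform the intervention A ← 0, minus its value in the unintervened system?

20

Under do(A=0), the mechanism A = -D - 3 is discarded; A is fixed at 0.
D = -2·W - 5  [with W=4]  = -13
X = Y - 2·D + 2·W  [with Y=2, D=-13, W=4]  = 36
Z = max(D, A)  [with D=-13, A=0]  = 0
B = X - 2·Z - 2·W  [with X=36, Z=0, W=4]  = 28
Without intervention: D = -2·W - 5  [with W=4]  = -13; X = Y - 2·D + 2·W  [with Y=2, D=-13, W=4]  = 36; A = -D - 3  [with D=-13]  = 10; Z = max(D, A)  [with D=-13, A=10]  = 10; B = X - 2·Z - 2·W  [with X=36, Z=10, W=4]  = 8.
Change = 28 − 8 = 20.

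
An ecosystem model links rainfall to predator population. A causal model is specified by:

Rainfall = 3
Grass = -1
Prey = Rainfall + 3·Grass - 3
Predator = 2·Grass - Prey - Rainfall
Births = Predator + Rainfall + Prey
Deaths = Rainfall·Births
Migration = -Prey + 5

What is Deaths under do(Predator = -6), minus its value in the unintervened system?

-12

Under do(Predator=-6), the mechanism Predator = 2·Grass - Prey - Rainfall is discarded; Predator is fixed at -6.
Prey = Rainfall + 3·Grass - 3  [with Rainfall=3, Grass=-1]  = -3
Births = Predator + Rainfall + Prey  [with Predator=-6, Rainfall=3, Prey=-3]  = -6
Deaths = Rainfall·Births  [with Rainfall=3, Births=-6]  = -18
Without intervention: Prey = Rainfall + 3·Grass - 3  [with Rainfall=3, Grass=-1]  = -3; Predator = 2·Grass - Prey - Rainfall  [with Grass=-1, Prey=-3, Rainfall=3]  = -2; Births = Predator + Rainfall + Prey  [with Predator=-2, Rainfall=3, Prey=-3]  = -2; Deaths = Rainfall·Births  [with Rainfall=3, Births=-2]  = -6.
Change = -18 − (-6) = -12.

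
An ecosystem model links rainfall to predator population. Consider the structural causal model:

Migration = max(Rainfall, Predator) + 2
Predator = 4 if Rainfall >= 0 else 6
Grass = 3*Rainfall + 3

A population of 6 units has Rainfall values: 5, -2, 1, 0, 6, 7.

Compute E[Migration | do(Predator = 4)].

7

The intervention sets Predator=4 in all 6 units regardless of Rainfall. Recomputing Migration per unit gives 7, 6, 6, 6, 8, 9; average 7.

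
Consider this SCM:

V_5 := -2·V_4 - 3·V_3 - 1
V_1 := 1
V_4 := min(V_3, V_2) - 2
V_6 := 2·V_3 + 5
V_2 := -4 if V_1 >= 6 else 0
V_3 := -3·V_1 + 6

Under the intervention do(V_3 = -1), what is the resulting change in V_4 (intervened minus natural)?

-1

The intervention breaks the incoming arrows to V_3: V_3 := -3·V_1 + 6 no longer applies, and V_3 = -1.
V_2 = -4 if V_1 >= 6 else 0  [with V_1=1]  = 0
V_4 = min(V_3, V_2) - 2  [with V_3=-1, V_2=0]  = -3
Without intervention: V_2 = -4 if V_1 >= 6 else 0  [with V_1=1]  = 0; V_3 = -3·V_1 + 6  [with V_1=1]  = 3; V_4 = min(V_3, V_2) - 2  [with V_3=3, V_2=0]  = -2.
Change = -3 − (-2) = -1.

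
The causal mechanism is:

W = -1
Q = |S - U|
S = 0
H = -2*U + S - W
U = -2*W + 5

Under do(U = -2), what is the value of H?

The intervention breaks the incoming arrows to U: U = -2*W + 5 no longer applies, and U = -2.
H = -2*U + S - W  [with U=-2, S=0, W=-1]  = 5

5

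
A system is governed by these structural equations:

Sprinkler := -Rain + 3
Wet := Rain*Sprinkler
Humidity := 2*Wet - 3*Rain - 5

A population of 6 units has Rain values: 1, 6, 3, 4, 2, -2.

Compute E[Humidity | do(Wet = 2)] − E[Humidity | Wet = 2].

Under do(Wet=2), Wet's equation is replaced by Wet=2 for every unit. Per-unit Humidity: -4, -19, -10, -13, -7, 5. Mean = -8.
E[Humidity|Wet=2] averages over only the 2 units with Wet=2 (Rain = 1, 2): Humidity = -4, -7, mean -5.5.
Difference = -8 − (-5.5) = -2.5.

-2.5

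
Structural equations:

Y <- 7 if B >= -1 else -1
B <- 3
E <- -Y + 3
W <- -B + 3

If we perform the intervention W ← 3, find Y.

Under do(W=3), the mechanism W <- -B + 3 is discarded; W is fixed at 3.
Since Y is not a descendant of the intervened variable, it is unaffected.
Y = 7 if B >= -1 else -1  [with B=3]  = 7

7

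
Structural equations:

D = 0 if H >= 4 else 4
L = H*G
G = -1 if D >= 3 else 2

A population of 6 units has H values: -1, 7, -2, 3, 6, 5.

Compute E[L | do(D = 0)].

Under do(D=0), D's equation is replaced by D=0 for every unit. Per-unit L: -2, 14, -4, 6, 12, 10. Mean = 6.

6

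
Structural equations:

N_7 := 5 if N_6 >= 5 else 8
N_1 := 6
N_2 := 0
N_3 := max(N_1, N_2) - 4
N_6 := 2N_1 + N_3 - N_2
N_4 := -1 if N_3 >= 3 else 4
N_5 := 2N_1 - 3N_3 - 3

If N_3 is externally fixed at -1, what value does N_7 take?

The intervention breaks the incoming arrows to N_3: N_3 := max(N_1, N_2) - 4 no longer applies, and N_3 = -1.
N_6 = 2N_1 + N_3 - N_2  [with N_1=6, N_3=-1, N_2=0]  = 11
N_7 = 5 if N_6 >= 5 else 8  [with N_6=11]  = 5

5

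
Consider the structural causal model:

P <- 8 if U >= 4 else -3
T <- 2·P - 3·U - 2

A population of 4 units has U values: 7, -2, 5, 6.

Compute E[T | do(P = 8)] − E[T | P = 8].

Every unit gets P=8 under the intervention. T values become -7, 20, -1, -4; E[T|do(P=8)] = 2.
Conditioning on P=8 selects the 3 unit(s) with U ∈ {7, 5, 6}. Their T values: -7, -1, -4. Mean = -4.
Difference = 2 − (-4) = 6.

6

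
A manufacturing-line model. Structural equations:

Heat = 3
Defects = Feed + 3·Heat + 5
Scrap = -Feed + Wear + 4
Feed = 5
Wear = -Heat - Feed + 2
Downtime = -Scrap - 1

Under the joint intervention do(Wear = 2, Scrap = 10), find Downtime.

Setting Wear = 2, Scrap = 10 by intervention discards those variables' equations.
Downtime = -Scrap - 1  [with Scrap=10]  = -11

-11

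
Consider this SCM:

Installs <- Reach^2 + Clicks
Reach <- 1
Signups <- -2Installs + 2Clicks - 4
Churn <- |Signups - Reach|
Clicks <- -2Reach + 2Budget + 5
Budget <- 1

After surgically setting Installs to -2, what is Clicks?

5

Under do(Installs=-2), the mechanism Installs <- Reach^2 + Clicks is discarded; Installs is fixed at -2.
Since Clicks is not a descendant of the intervened variable, it is unaffected.
Clicks = -2Reach + 2Budget + 5  [with Reach=1, Budget=1]  = 5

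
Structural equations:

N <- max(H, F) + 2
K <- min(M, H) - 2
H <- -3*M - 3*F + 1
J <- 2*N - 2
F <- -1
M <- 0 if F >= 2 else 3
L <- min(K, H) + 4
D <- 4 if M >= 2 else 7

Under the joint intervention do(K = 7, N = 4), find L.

-1

Setting K = 7, N = 4 by intervention discards those variables' equations.
M = 0 if F >= 2 else 3  [with F=-1]  = 3
H = -3*M - 3*F + 1  [with M=3, F=-1]  = -5
L = min(K, H) + 4  [with K=7, H=-5]  = -1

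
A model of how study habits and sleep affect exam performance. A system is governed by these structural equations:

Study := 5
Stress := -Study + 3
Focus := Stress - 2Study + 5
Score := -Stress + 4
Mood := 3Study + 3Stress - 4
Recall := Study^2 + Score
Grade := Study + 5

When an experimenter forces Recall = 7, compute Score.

do(Recall=7) replaces the equation Recall := Study^2 + Score with the constant Recall = 7.
No directed path runs from Recall to Score, so Score keeps its natural value.
Stress = -Study + 3  [with Study=5]  = -2
Score = -Stress + 4  [with Stress=-2]  = 6

6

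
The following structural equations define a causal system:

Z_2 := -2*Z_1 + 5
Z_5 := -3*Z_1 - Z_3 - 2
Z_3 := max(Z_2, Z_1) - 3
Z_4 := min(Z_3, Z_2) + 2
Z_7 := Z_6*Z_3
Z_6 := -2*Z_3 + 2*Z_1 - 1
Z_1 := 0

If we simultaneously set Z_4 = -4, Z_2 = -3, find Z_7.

Under do(Z_4 = -4, Z_2 = -3), each intervened variable's structural equation is replaced by its fixed value.
Z_3 = max(Z_2, Z_1) - 3  [with Z_2=-3, Z_1=0]  = -3
Z_6 = -2*Z_3 + 2*Z_1 - 1  [with Z_3=-3, Z_1=0]  = 5
Z_7 = Z_6*Z_3  [with Z_6=5, Z_3=-3]  = -15

-15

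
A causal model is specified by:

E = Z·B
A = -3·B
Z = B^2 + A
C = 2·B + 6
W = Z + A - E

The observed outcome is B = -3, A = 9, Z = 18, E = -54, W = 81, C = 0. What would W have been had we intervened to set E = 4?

Intervening sets E = 4 and removes its equation (E = Z·B).
A = -3·B  [with B=-3]  = 9
Z = B^2 + A  [with B=-3, A=9]  = 18
W = Z + A - E  [with Z=18, A=9, E=4]  = 23

23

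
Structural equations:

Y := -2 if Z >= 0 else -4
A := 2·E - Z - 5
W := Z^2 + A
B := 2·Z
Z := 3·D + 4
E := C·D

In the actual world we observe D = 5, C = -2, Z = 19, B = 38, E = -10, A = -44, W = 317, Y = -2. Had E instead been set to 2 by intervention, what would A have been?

The intervention breaks the incoming arrows to E: E := C·D no longer applies, and E = 2.
Z = 3·D + 4  [with D=5]  = 19
A = 2·E - Z - 5  [with E=2, Z=19]  = -20

-20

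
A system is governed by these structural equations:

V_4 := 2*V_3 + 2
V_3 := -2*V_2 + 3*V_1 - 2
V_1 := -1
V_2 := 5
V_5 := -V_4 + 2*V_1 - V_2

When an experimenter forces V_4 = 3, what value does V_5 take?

-10

Intervening sets V_4 = 3 and removes its equation (V_4 := 2*V_3 + 2).
V_5 = -V_4 + 2*V_1 - V_2  [with V_4=3, V_1=-1, V_2=5]  = -10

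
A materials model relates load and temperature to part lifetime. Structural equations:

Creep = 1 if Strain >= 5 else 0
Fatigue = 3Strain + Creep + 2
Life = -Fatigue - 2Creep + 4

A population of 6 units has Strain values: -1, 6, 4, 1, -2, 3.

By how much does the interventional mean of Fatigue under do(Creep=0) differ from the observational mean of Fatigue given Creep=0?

2.5

do(Creep=0) breaks Creep's dependence on Strain. With Creep=0 fixed, Fatigue across the units is -1, 20, 14, 5, -4, 11, mean 7.5.
E[Fatigue|Creep=0] averages over only the 5 units with Creep=0 (Strain = -1, 4, 1, -2, 3): Fatigue = -1, 14, 5, -4, 11, mean 5.
Difference = 7.5 − 5 = 2.5.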